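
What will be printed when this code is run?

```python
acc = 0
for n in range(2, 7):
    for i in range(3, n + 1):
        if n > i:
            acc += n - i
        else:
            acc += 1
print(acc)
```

n=3,i=3: not 3>3, acc = 0+1 = 1
n=4,i=3: 4>3, acc = 1+1 = 2
n=4,i=4: not 4>4, acc = 2+1 = 3
n=5,i=3: 5>3, acc = 3+2 = 5
n=5,i=4: 5>4, acc = 5+1 = 6
n=5,i=5: not 5>5, acc = 6+1 = 7
n=6,i=3: 6>3, acc = 7+3 = 10
n=6,i=4: 6>4, acc = 10+2 = 12
n=6,i=5: 6>5, acc = 12+1 = 13
n=6,i=6: not 6>6, acc = 13+1 = 14

14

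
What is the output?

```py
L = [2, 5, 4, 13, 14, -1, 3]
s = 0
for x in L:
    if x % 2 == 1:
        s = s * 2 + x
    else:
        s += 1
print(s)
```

121

x=2: not odd, s = 0+1 = 1
x=5: odd, s = 1*2+5 = 7
x=4: not odd, s = 7+1 = 8
x=13: odd, s = 8*2+13 = 29
x=14: not odd, s = 29+1 = 30
x=-1: odd, s = 30*2+(-1) = 59
x=3: odd, s = 59*2+3 = 121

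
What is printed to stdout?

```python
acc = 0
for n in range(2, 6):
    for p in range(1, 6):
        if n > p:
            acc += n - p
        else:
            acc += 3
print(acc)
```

n=2,p=1: 2>1, acc = 0+1 = 1
n=2,p=2: not 2>2, acc = 1+3 = 4
n=2,p=3: not 2>3, acc = 4+3 = 7
n=2,p=4: not 2>4, acc = 7+3 = 10
n=2,p=5: not 2>5, acc = 10+3 = 13
n=3,p=1: 3>1, acc = 13+2 = 15
n=3,p=2: 3>2, acc = 15+1 = 16
n=3,p=3: not 3>3, acc = 16+3 = 19
n=3,p=4: not 3>4, acc = 19+3 = 22
n=3,p=5: not 3>5, acc = 22+3 = 25
n=4,p=1: 4>1, acc = 25+3 = 28
n=4,p=2: 4>2, acc = 28+2 = 30
n=4,p=3: 4>3, acc = 30+1 = 31
n=4,p=4: not 4>4, acc = 31+3 = 34
n=4,p=5: not 4>5, acc = 34+3 = 37
n=5,p=1: 5>1, acc = 37+4 = 41
n=5,p=2: 5>2, acc = 41+3 = 44
n=5,p=3: 5>3, acc = 44+2 = 46
n=5,p=4: 5>4, acc = 46+1 = 47
n=5,p=5: not 5>5, acc = 47+3 = 50

50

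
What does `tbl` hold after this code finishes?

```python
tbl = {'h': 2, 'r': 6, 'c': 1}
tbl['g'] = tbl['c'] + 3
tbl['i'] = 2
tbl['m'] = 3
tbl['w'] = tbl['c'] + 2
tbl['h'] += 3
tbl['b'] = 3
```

tbl['g'] = tbl['c']+3 = 4 → {'h': 2, 'r': 6, 'c': 1, 'g': 4}
tbl['i'] = 2 → {'h': 2, 'r': 6, 'c': 1, 'g': 4, 'i': 2}
tbl['m'] = 3 → {'h': 2, 'r': 6, 'c': 1, 'g': 4, 'i': 2, 'm': 3}
tbl['w'] = tbl['c']+2 = 3 → {'h': 2, 'r': 6, 'c': 1, 'g': 4, 'i': 2, 'm': 3, 'w': 3}
tbl['h'] = 2+3 = 5 → {'h': 5, 'r': 6, 'c': 1, 'g': 4, 'i': 2, 'm': 3, 'w': 3}
tbl['b'] = 3 → {'h': 5, 'r': 6, 'c': 1, 'g': 4, 'i': 2, 'm': 3, 'w': 3, 'b': 3}

{'h': 5, 'r': 6, 'c': 1, 'g': 4, 'i': 2, 'm': 3, 'w': 3, 'b': 3}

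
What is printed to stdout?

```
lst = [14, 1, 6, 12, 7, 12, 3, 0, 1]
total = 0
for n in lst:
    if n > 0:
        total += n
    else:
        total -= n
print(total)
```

n=14: >0, total = 0+14 = 14
n=1: >0, total = 14+1 = 15
n=6: >0, total = 15+6 = 21
n=12: >0, total = 21+12 = 33
n=7: >0, total = 33+7 = 40
n=12: >0, total = 40+12 = 52
n=3: >0, total = 52+3 = 55
n=0: not >0, total = 55-0 = 55
n=1: >0, total = 55+1 = 56

56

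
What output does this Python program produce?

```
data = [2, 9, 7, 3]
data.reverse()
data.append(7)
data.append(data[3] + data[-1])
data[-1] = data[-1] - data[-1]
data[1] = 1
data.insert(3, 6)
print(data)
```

[3, 1, 9, 6, 2, 7, 0]

reverse → [3, 7, 9, 2]
append 7 → [3, 7, 9, 2, 7]
append data[3]+data[-1] = 2+7 = 9 → [3, 7, 9, 2, 7, 9]
data[-1] = data[-1]-data[-1] = 9-9 = 0 → [3, 7, 9, 2, 7, 0]
data[1] = 1 → [3, 1, 9, 2, 7, 0]
insert 6 at 3 → [3, 1, 9, 6, 2, 7, 0]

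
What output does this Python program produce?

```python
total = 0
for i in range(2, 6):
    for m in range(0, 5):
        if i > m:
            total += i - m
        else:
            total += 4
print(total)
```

58

i=2,m=0: 2>0, total = 0+2 = 2
i=2,m=1: 2>1, total = 2+1 = 3
i=2,m=2: not 2>2, total = 3+4 = 7
i=2,m=3: not 2>3, total = 7+4 = 11
i=2,m=4: not 2>4, total = 11+4 = 15
i=3,m=0: 3>0, total = 15+3 = 18
i=3,m=1: 3>1, total = 18+2 = 20
i=3,m=2: 3>2, total = 20+1 = 21
i=3,m=3: not 3>3, total = 21+4 = 25
i=3,m=4: not 3>4, total = 25+4 = 29
i=4,m=0: 4>0, total = 29+4 = 33
i=4,m=1: 4>1, total = 33+3 = 36
i=4,m=2: 4>2, total = 36+2 = 38
i=4,m=3: 4>3, total = 38+1 = 39
i=4,m=4: not 4>4, total = 39+4 = 43
i=5,m=0: 5>0, total = 43+5 = 48
i=5,m=1: 5>1, total = 48+4 = 52
i=5,m=2: 5>2, total = 52+3 = 55
i=5,m=3: 5>3, total = 55+2 = 57
i=5,m=4: 5>4, total = 57+1 = 58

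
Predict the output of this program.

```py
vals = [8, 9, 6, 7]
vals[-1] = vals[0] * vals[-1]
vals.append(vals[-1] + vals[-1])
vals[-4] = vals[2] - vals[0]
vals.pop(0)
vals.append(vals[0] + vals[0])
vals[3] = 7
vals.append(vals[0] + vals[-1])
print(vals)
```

[-2, 6, 56, 7, -4, -6]

vals[-1] = vals[0]*vals[-1] = 8*7 = 56 → [8, 9, 6, 56]
append vals[-1]+vals[-1] = 56+56 = 112 → [8, 9, 6, 56, 112]
vals[-4] = vals[2]-vals[0] = 6-8 = -2 → [8, -2, 6, 56, 112]
pop(0) removes 8 → [-2, 6, 56, 112]
append vals[0]+vals[0] = (-2)+(-2) = -4 → [-2, 6, 56, 112, -4]
vals[3] = 7 → [-2, 6, 56, 7, -4]
append vals[0]+vals[-1] = (-2)+(-4) = -6 → [-2, 6, 56, 7, -4, -6]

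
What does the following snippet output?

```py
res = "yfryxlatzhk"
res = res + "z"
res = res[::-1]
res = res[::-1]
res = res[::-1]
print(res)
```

zkhztalxyrfy

+ 'z' → 'yfryxlatzhkz'
reverse → 'zkhztalxyrfy'
reverse → 'yfryxlatzhkz'
reverse → 'zkhztalxyrfy'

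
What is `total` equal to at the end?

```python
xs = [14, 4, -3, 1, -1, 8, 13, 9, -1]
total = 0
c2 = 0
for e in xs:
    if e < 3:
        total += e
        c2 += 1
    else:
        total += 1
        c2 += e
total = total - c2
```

-51

e=14: not <3, total = 0+1 = 1; c2=14
e=4: not <3, total = 1+1 = 2; c2=18
e=-3: <3, total = 2+(-3) = -1; c2=19
e=1: <3, total = (-1)+1 = 0; c2=20
e=-1: <3, total = 0+(-1) = -1; c2=21
e=8: not <3, total = (-1)+1 = 0; c2=29
e=13: not <3, total = 0+1 = 1; c2=42
e=9: not <3, total = 1+1 = 2; c2=51
e=-1: <3, total = 2+(-1) = 1; c2=52
total-c2 = 1-52 = -51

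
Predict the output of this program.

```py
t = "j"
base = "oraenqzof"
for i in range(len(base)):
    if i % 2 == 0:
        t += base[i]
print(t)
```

joanzf

i=0: add 'o' → 'jo'
i=1: skip
i=2: add 'a' → 'joa'
i=3: skip
i=4: add 'n' → 'joan'
i=5: skip
i=6: add 'z' → 'joanz'
i=7: skip
i=8: add 'f' → 'joanzf'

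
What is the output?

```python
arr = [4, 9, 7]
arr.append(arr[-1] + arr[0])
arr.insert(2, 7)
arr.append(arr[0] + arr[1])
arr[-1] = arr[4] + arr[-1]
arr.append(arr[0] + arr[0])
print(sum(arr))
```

70

append arr[-1]+arr[0] = 7+4 = 11 → [4, 9, 7, 11]
insert 7 at 2 → [4, 9, 7, 7, 11]
append arr[0]+arr[1] = 4+9 = 13 → [4, 9, 7, 7, 11, 13]
arr[-1] = arr[4]+arr[-1] = 11+13 = 24 → [4, 9, 7, 7, 11, 24]
append arr[0]+arr[0] = 4+4 = 8 → [4, 9, 7, 7, 11, 24, 8]
sum = 70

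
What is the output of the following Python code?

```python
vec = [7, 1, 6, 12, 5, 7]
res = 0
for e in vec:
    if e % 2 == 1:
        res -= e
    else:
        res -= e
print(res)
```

-38

e=7: odd, res = 0-7 = -7
e=1: odd, res = (-7)-1 = -8
e=6: not odd, res = (-8)-6 = -14
e=12: not odd, res = (-14)-12 = -26
e=5: odd, res = (-26)-5 = -31
e=7: odd, res = (-31)-7 = -38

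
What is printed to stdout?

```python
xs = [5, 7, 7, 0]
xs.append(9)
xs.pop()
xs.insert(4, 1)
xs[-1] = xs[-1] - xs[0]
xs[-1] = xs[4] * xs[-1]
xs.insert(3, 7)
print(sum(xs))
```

42

append 9 → [5, 7, 7, 0, 9]
pop() removes 9 → [5, 7, 7, 0]
insert 1 at 4 → [5, 7, 7, 0, 1]
xs[-1] = xs[-1]-xs[0] = 1-5 = -4 → [5, 7, 7, 0, -4]
xs[-1] = xs[4]*xs[-1] = (-4)*(-4) = 16 → [5, 7, 7, 0, 16]
insert 7 at 3 → [5, 7, 7, 7, 0, 16]
sum = 42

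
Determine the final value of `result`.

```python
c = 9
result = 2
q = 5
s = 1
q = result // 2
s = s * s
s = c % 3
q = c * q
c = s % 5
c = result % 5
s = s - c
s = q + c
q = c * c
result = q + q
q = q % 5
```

8

q = 2//2 = 1
s = 1*1 = 1
s = 9%3 = 0
q = 9*1 = 9
c = 0%5 = 0
c = 2%5 = 2
s = 0-2 = -2
s = 9+2 = 11
q = 2*2 = 4
result = 4+4 = 8
q = 4%5 = 4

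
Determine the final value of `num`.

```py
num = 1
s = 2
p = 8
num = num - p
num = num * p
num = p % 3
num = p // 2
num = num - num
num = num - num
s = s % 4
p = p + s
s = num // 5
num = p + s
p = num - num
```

10

num = 1-8 = -7
num = (-7)*8 = -56
num = 8%3 = 2
num = 8//2 = 4
num = 4-4 = 0
num = 0-0 = 0
s = 2%4 = 2
p = 8+2 = 10
s = 0//5 = 0
num = 10+0 = 10
p = 10-10 = 0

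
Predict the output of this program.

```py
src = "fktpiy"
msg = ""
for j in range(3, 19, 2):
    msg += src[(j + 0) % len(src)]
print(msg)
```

pykpykpy

j=3: add src[3]='p' → 'p'
j=5: add src[5]='y' → 'py'
j=7: add src[1]='k' → 'pyk'
j=9: add src[3]='p' → 'pykp'
j=11: add src[5]='y' → 'pykpy'
j=13: add src[1]='k' → 'pykpyk'
j=15: add src[3]='p' → 'pykpykp'
j=17: add src[5]='y' → 'pykpykpy'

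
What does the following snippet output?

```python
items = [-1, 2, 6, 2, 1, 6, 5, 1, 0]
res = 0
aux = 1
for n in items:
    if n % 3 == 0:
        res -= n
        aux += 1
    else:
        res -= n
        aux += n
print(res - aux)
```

n=-1: not %3==0, res = 0-(-1) = 1; aux=0
n=2: not %3==0, res = 1-2 = -1; aux=2
n=6: %3==0, res = (-1)-6 = -7; aux=3
n=2: not %3==0, res = (-7)-2 = -9; aux=5
n=1: not %3==0, res = (-9)-1 = -10; aux=6
n=6: %3==0, res = (-10)-6 = -16; aux=7
n=5: not %3==0, res = (-16)-5 = -21; aux=12
n=1: not %3==0, res = (-21)-1 = -22; aux=13
n=0: %3==0, res = (-22)-0 = -22; aux=14
res-aux = (-22)-14 = -36

-36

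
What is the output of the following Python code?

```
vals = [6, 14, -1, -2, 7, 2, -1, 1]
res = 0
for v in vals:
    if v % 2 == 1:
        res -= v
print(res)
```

v=6: not odd
v=14: not odd
v=-1: odd, res = 0-(-1) = 1
v=-2: not odd
v=7: odd, res = 1-7 = -6
v=2: not odd
v=-1: odd, res = (-6)-(-1) = -5
v=1: odd, res = (-5)-1 = -6

-6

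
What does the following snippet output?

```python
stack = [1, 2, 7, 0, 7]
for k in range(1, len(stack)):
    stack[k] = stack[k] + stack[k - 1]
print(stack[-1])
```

17

k=1: stack[1] = 2+1 = 3 → [1, 3, 7, 0, 7]
k=2: stack[2] = 7+3 = 10 → [1, 3, 10, 0, 7]
k=3: stack[3] = 0+10 = 10 → [1, 3, 10, 10, 7]
k=4: stack[4] = 7+10 = 17 → [1, 3, 10, 10, 17]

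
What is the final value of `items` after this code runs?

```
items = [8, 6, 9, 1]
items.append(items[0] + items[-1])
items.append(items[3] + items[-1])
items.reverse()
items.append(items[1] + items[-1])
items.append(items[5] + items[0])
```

[10, 9, 1, 9, 6, 8, 17, 18]

append items[0]+items[-1] = 8+1 = 9 → [8, 6, 9, 1, 9]
append items[3]+items[-1] = 1+9 = 10 → [8, 6, 9, 1, 9, 10]
reverse → [10, 9, 1, 9, 6, 8]
append items[1]+items[-1] = 9+8 = 17 → [10, 9, 1, 9, 6, 8, 17]
append items[5]+items[0] = 8+10 = 18 → [10, 9, 1, 9, 6, 8, 17, 18]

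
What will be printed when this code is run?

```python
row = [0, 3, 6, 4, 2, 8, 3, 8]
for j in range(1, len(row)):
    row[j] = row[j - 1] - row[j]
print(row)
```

j=1: row[1] = 0-3 = -3 → [0, -3, 6, 4, 2, 8, 3, 8]
j=2: row[2] = (-3)-6 = -9 → [0, -3, -9, 4, 2, 8, 3, 8]
j=3: row[3] = (-9)-4 = -13 → [0, -3, -9, -13, 2, 8, 3, 8]
j=4: row[4] = (-13)-2 = -15 → [0, -3, -9, -13, -15, 8, 3, 8]
j=5: row[5] = (-15)-8 = -23 → [0, -3, -9, -13, -15, -23, 3, 8]
j=6: row[6] = (-23)-3 = -26 → [0, -3, -9, -13, -15, -23, -26, 8]
j=7: row[7] = (-26)-8 = -34 → [0, -3, -9, -13, -15, -23, -26, -34]

[0, -3, -9, -13, -15, -23, -26, -34]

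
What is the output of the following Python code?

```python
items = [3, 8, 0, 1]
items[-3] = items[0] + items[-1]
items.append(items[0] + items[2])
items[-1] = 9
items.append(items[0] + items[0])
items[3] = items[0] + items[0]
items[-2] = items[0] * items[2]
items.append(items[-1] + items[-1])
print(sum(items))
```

31

items[-3] = items[0]+items[-1] = 3+1 = 4 → [3, 4, 0, 1]
append items[0]+items[2] = 3+0 = 3 → [3, 4, 0, 1, 3]
items[-1] = 9 → [3, 4, 0, 1, 9]
append items[0]+items[0] = 3+3 = 6 → [3, 4, 0, 1, 9, 6]
items[3] = items[0]+items[0] = 3+3 = 6 → [3, 4, 0, 6, 9, 6]
items[-2] = items[0]*items[2] = 3*0 = 0 → [3, 4, 0, 6, 0, 6]
append items[-1]+items[-1] = 6+6 = 12 → [3, 4, 0, 6, 0, 6, 12]
sum = 31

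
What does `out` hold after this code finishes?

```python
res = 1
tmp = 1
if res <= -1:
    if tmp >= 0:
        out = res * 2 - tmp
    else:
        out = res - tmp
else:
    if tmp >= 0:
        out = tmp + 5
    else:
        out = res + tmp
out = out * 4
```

24

res=1, tmp=1
res <= -1 is False; tmp >= 0 is True
→ out = tmp + 5 = 6
out = 6*4 = 24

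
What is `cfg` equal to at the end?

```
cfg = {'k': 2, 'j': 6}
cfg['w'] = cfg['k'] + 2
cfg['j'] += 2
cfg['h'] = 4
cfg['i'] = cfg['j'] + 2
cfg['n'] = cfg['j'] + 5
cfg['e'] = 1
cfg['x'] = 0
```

{'k': 2, 'j': 8, 'w': 4, 'h': 4, 'i': 10, 'n': 13, 'e': 1, 'x': 0}

cfg['w'] = cfg['k']+2 = 4 → {'k': 2, 'j': 6, 'w': 4}
cfg['j'] = 6+2 = 8 → {'k': 2, 'j': 8, 'w': 4}
cfg['h'] = 4 → {'k': 2, 'j': 8, 'w': 4, 'h': 4}
cfg['i'] = cfg['j']+2 = 10 → {'k': 2, 'j': 8, 'w': 4, 'h': 4, 'i': 10}
cfg['n'] = cfg['j']+5 = 13 → {'k': 2, 'j': 8, 'w': 4, 'h': 4, 'i': 10, 'n': 13}
cfg['e'] = 1 → {'k': 2, 'j': 8, 'w': 4, 'h': 4, 'i': 10, 'n': 13, 'e': 1}
cfg['x'] = 0 → {'k': 2, 'j': 8, 'w': 4, 'h': 4, 'i': 10, 'n': 13, 'e': 1, 'x': 0}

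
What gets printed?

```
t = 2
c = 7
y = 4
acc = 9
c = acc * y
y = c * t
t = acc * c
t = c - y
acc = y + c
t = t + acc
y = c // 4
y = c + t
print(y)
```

c = 9*4 = 36
y = 36*2 = 72
t = 9*36 = 324
t = 36-72 = -36
acc = 72+36 = 108
t = (-36)+108 = 72
y = 36//4 = 9
y = 36+72 = 108

108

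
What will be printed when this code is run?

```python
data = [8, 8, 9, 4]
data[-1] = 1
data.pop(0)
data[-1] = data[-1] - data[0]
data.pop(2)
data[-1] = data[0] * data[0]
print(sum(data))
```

data[-1] = 1 → [8, 8, 9, 1]
pop(0) removes 8 → [8, 9, 1]
data[-1] = data[-1]-data[0] = 1-8 = -7 → [8, 9, -7]
pop(2) removes -7 → [8, 9]
data[-1] = data[0]*data[0] = 8*8 = 64 → [8, 64]
sum = 72

72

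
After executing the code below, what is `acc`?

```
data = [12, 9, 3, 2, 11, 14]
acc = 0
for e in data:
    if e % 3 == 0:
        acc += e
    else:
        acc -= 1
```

21

e=12: %3==0, acc = 0+12 = 12
e=9: %3==0, acc = 12+9 = 21
e=3: %3==0, acc = 21+3 = 24
e=2: not %3==0, acc = 24-1 = 23
e=11: not %3==0, acc = 23-1 = 22
e=14: not %3==0, acc = 22-1 = 21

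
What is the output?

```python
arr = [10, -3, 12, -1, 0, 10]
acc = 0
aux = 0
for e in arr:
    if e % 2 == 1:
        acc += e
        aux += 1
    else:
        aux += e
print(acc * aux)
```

e=10: not odd; aux=10
e=-3: odd, acc = 0+(-3) = -3; aux=11
e=12: not odd; aux=23
e=-1: odd, acc = (-3)+(-1) = -4; aux=24
e=0: not odd; aux=24
e=10: not odd; aux=34
acc*aux = (-4)*34 = -136

-136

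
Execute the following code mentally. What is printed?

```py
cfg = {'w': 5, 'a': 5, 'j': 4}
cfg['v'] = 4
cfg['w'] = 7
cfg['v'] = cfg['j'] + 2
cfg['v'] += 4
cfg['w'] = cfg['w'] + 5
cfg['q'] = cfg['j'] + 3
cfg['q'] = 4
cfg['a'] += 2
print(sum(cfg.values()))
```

cfg['v'] = 4 → {'w': 5, 'a': 5, 'j': 4, 'v': 4}
cfg['w'] = 7 → {'w': 7, 'a': 5, 'j': 4, 'v': 4}
cfg['v'] = cfg['j']+2 = 6 → {'w': 7, 'a': 5, 'j': 4, 'v': 6}
cfg['v'] = 6+4 = 10 → {'w': 7, 'a': 5, 'j': 4, 'v': 10}
cfg['w'] = cfg['w']+5 = 12 → {'w': 12, 'a': 5, 'j': 4, 'v': 10}
cfg['q'] = cfg['j']+3 = 7 → {'w': 12, 'a': 5, 'j': 4, 'v': 10, 'q': 7}
cfg['q'] = 4 → {'w': 12, 'a': 5, 'j': 4, 'v': 10, 'q': 4}
cfg['a'] = 5+2 = 7 → {'w': 12, 'a': 7, 'j': 4, 'v': 10, 'q': 4}
sum of values = 37

37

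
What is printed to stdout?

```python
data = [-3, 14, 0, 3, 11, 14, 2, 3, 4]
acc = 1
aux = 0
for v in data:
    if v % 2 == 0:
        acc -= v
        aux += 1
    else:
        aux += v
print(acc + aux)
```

v=-3: not even; aux=-3
v=14: even, acc = 1-14 = -13; aux=-2
v=0: even, acc = (-13)-0 = -13; aux=-1
v=3: not even; aux=2
v=11: not even; aux=13
v=14: even, acc = (-13)-14 = -27; aux=14
v=2: even, acc = (-27)-2 = -29; aux=15
v=3: not even; aux=18
v=4: even, acc = (-29)-4 = -33; aux=19
acc+aux = (-33)+19 = -14

-14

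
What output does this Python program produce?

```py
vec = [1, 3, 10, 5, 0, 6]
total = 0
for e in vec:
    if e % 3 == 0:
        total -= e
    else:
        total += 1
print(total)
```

e=1: not %3==0, total = 0+1 = 1
e=3: %3==0, total = 1-3 = -2
e=10: not %3==0, total = (-2)+1 = -1
e=5: not %3==0, total = (-1)+1 = 0
e=0: %3==0, total = 0-0 = 0
e=6: %3==0, total = 0-6 = -6

-6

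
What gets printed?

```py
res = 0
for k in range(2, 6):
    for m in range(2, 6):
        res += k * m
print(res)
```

k=2,m=2: res = 0+4 = 4
k=2,m=3: res = 4+6 = 10
k=2,m=4: res = 10+8 = 18
k=2,m=5: res = 18+10 = 28
k=3,m=2: res = 28+6 = 34
k=3,m=3: res = 34+9 = 43
k=3,m=4: res = 43+12 = 55
k=3,m=5: res = 55+15 = 70
k=4,m=2: res = 70+8 = 78
k=4,m=3: res = 78+12 = 90
k=4,m=4: res = 90+16 = 106
k=4,m=5: res = 106+20 = 126
k=5,m=2: res = 126+10 = 136
k=5,m=3: res = 136+15 = 151
k=5,m=4: res = 151+20 = 171
k=5,m=5: res = 171+25 = 196

196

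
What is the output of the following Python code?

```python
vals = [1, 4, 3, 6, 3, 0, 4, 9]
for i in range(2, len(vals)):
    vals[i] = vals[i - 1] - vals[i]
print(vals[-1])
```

-21

i=2: vals[2] = 4-3 = 1 → [1, 4, 1, 6, 3, 0, 4, 9]
i=3: vals[3] = 1-6 = -5 → [1, 4, 1, -5, 3, 0, 4, 9]
i=4: vals[4] = (-5)-3 = -8 → [1, 4, 1, -5, -8, 0, 4, 9]
i=5: vals[5] = (-8)-0 = -8 → [1, 4, 1, -5, -8, -8, 4, 9]
i=6: vals[6] = (-8)-4 = -12 → [1, 4, 1, -5, -8, -8, -12, 9]
i=7: vals[7] = (-12)-9 = -21 → [1, 4, 1, -5, -8, -8, -12, -21]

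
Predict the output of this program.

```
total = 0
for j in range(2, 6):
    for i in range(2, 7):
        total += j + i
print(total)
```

150

j=2,i=2: total = 0+4 = 4
j=2,i=3: total = 4+5 = 9
j=2,i=4: total = 9+6 = 15
j=2,i=5: total = 15+7 = 22
j=2,i=6: total = 22+8 = 30
j=3,i=2: total = 30+5 = 35
j=3,i=3: total = 35+6 = 41
j=3,i=4: total = 41+7 = 48
j=3,i=5: total = 48+8 = 56
j=3,i=6: total = 56+9 = 65
j=4,i=2: total = 65+6 = 71
j=4,i=3: total = 71+7 = 78
j=4,i=4: total = 78+8 = 86
j=4,i=5: total = 86+9 = 95
j=4,i=6: total = 95+10 = 105
j=5,i=2: total = 105+7 = 112
j=5,i=3: total = 112+8 = 120
j=5,i=4: total = 120+9 = 129
j=5,i=5: total = 129+10 = 139
j=5,i=6: total = 139+11 = 150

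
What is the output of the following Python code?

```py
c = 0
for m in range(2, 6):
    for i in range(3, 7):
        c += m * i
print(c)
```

m=2,i=3: c = 0+6 = 6
m=2,i=4: c = 6+8 = 14
m=2,i=5: c = 14+10 = 24
m=2,i=6: c = 24+12 = 36
m=3,i=3: c = 36+9 = 45
m=3,i=4: c = 45+12 = 57
m=3,i=5: c = 57+15 = 72
m=3,i=6: c = 72+18 = 90
m=4,i=3: c = 90+12 = 102
m=4,i=4: c = 102+16 = 118
m=4,i=5: c = 118+20 = 138
m=4,i=6: c = 138+24 = 162
m=5,i=3: c = 162+15 = 177
m=5,i=4: c = 177+20 = 197
m=5,i=5: c = 197+25 = 222
m=5,i=6: c = 222+30 = 252

252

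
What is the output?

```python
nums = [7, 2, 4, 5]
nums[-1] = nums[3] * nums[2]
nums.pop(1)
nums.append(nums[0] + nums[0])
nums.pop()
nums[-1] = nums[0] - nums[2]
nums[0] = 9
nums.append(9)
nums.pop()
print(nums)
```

[9, 4, -13]

nums[-1] = nums[3]*nums[2] = 5*4 = 20 → [7, 2, 4, 20]
pop(1) removes 2 → [7, 4, 20]
append nums[0]+nums[0] = 7+7 = 14 → [7, 4, 20, 14]
pop() removes 14 → [7, 4, 20]
nums[-1] = nums[0]-nums[2] = 7-20 = -13 → [7, 4, -13]
nums[0] = 9 → [9, 4, -13]
append 9 → [9, 4, -13, 9]
pop() removes 9 → [9, 4, -13]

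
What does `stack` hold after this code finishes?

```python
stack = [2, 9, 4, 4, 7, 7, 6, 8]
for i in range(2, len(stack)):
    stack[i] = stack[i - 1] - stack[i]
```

[2, 9, 5, 1, -6, -13, -19, -27]

i=2: stack[2] = 9-4 = 5 → [2, 9, 5, 4, 7, 7, 6, 8]
i=3: stack[3] = 5-4 = 1 → [2, 9, 5, 1, 7, 7, 6, 8]
i=4: stack[4] = 1-7 = -6 → [2, 9, 5, 1, -6, 7, 6, 8]
i=5: stack[5] = (-6)-7 = -13 → [2, 9, 5, 1, -6, -13, 6, 8]
i=6: stack[6] = (-13)-6 = -19 → [2, 9, 5, 1, -6, -13, -19, 8]
i=7: stack[7] = (-19)-8 = -27 → [2, 9, 5, 1, -6, -13, -19, -27]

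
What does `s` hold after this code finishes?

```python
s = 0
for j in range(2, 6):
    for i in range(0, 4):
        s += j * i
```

j=2,i=0: s = 0+0 = 0
j=2,i=1: s = 0+2 = 2
j=2,i=2: s = 2+4 = 6
j=2,i=3: s = 6+6 = 12
j=3,i=0: s = 12+0 = 12
j=3,i=1: s = 12+3 = 15
j=3,i=2: s = 15+6 = 21
j=3,i=3: s = 21+9 = 30
j=4,i=0: s = 30+0 = 30
j=4,i=1: s = 30+4 = 34
j=4,i=2: s = 34+8 = 42
j=4,i=3: s = 42+12 = 54
j=5,i=0: s = 54+0 = 54
j=5,i=1: s = 54+5 = 59
j=5,i=2: s = 59+10 = 69
j=5,i=3: s = 69+15 = 84

84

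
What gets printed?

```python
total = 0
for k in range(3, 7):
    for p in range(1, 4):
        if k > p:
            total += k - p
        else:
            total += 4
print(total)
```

k=3,p=1: 3>1, total = 0+2 = 2
k=3,p=2: 3>2, total = 2+1 = 3
k=3,p=3: not 3>3, total = 3+4 = 7
k=4,p=1: 4>1, total = 7+3 = 10
k=4,p=2: 4>2, total = 10+2 = 12
k=4,p=3: 4>3, total = 12+1 = 13
k=5,p=1: 5>1, total = 13+4 = 17
k=5,p=2: 5>2, total = 17+3 = 20
k=5,p=3: 5>3, total = 20+2 = 22
k=6,p=1: 6>1, total = 22+5 = 27
k=6,p=2: 6>2, total = 27+4 = 31
k=6,p=3: 6>3, total = 31+3 = 34

34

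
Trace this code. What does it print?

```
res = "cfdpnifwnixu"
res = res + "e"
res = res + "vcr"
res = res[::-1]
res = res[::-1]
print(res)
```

+ 'e' → 'cfdpnifwnixue'
+ 'vcr' → 'cfdpnifwnixuevcr'
reverse → 'rcveuxinwfinpdfc'
reverse → 'cfdpnifwnixuevcr'

cfdpnifwnixuevcr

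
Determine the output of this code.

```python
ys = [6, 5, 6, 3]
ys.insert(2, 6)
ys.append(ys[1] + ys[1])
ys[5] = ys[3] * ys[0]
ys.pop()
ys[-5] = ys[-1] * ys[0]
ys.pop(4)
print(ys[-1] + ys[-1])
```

insert 6 at 2 → [6, 5, 6, 6, 3]
append ys[1]+ys[1] = 5+5 = 10 → [6, 5, 6, 6, 3, 10]
ys[5] = ys[3]*ys[0] = 6*6 = 36 → [6, 5, 6, 6, 3, 36]
pop() removes 36 → [6, 5, 6, 6, 3]
ys[-5] = ys[-1]*ys[0] = 3*6 = 18 → [18, 5, 6, 6, 3]
pop(4) removes 3 → [18, 5, 6, 6]
ys[-1]+ys[-1] = 6+6 = 12

12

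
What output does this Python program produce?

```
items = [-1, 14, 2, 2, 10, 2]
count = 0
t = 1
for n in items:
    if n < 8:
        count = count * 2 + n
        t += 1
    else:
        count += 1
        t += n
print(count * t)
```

n=-1: <8, count = 0*2+(-1) = -1; t=2
n=14: not <8, count = (-1)+1 = 0; t=16
n=2: <8, count = 0*2+2 = 2; t=17
n=2: <8, count = 2*2+2 = 6; t=18
n=10: not <8, count = 6+1 = 7; t=28
n=2: <8, count = 7*2+2 = 16; t=29
count*t = 16*29 = 464

464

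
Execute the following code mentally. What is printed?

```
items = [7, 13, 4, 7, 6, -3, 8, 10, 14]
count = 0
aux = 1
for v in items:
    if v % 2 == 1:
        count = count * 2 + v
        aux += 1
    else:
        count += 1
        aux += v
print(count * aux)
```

v=7: odd, count = 0*2+7 = 7; aux=2
v=13: odd, count = 7*2+13 = 27; aux=3
v=4: not odd, count = 27+1 = 28; aux=7
v=7: odd, count = 28*2+7 = 63; aux=8
v=6: not odd, count = 63+1 = 64; aux=14
v=-3: odd, count = 64*2+(-3) = 125; aux=15
v=8: not odd, count = 125+1 = 126; aux=23
v=10: not odd, count = 126+1 = 127; aux=33
v=14: not odd, count = 127+1 = 128; aux=47
count*aux = 128*47 = 6016

6016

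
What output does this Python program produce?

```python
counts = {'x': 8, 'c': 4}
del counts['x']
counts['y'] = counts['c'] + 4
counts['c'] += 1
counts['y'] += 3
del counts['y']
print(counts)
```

{'c': 5}

del 'x' → {'c': 4}
counts['y'] = counts['c']+4 = 8 → {'c': 4, 'y': 8}
counts['c'] = 4+1 = 5 → {'c': 5, 'y': 8}
counts['y'] = 8+3 = 11 → {'c': 5, 'y': 11}
del 'y' → {'c': 5}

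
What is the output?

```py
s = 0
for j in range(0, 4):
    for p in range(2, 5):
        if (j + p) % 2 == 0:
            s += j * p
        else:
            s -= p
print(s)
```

6

j=0,p=2: even sum, s = 0+0 = 0
j=0,p=3: odd sum, s = 0-3 = -3
j=0,p=4: even sum, s = (-3)+0 = -3
j=1,p=2: odd sum, s = (-3)-2 = -5
j=1,p=3: even sum, s = (-5)+3 = -2
j=1,p=4: odd sum, s = (-2)-4 = -6
j=2,p=2: even sum, s = (-6)+4 = -2
j=2,p=3: odd sum, s = (-2)-3 = -5
j=2,p=4: even sum, s = (-5)+8 = 3
j=3,p=2: odd sum, s = 3-2 = 1
j=3,p=3: even sum, s = 1+9 = 10
j=3,p=4: odd sum, s = 10-4 = 6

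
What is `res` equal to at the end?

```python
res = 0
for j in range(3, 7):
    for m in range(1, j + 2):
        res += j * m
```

363

j=3,m=1: res = 0+3 = 3
j=3,m=2: res = 3+6 = 9
j=3,m=3: res = 9+9 = 18
j=3,m=4: res = 18+12 = 30
j=4,m=1: res = 30+4 = 34
j=4,m=2: res = 34+8 = 42
j=4,m=3: res = 42+12 = 54
j=4,m=4: res = 54+16 = 70
j=4,m=5: res = 70+20 = 90
j=5,m=1: res = 90+5 = 95
j=5,m=2: res = 95+10 = 105
j=5,m=3: res = 105+15 = 120
j=5,m=4: res = 120+20 = 140
j=5,m=5: res = 140+25 = 165
j=5,m=6: res = 165+30 = 195
j=6,m=1: res = 195+6 = 201
j=6,m=2: res = 201+12 = 213
j=6,m=3: res = 213+18 = 231
j=6,m=4: res = 231+24 = 255
j=6,m=5: res = 255+30 = 285
j=6,m=6: res = 285+36 = 321
j=6,m=7: res = 321+42 = 363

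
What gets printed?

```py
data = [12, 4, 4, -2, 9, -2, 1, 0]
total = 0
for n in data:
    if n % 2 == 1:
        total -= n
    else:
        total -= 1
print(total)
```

-16

n=12: not odd, total = 0-1 = -1
n=4: not odd, total = (-1)-1 = -2
n=4: not odd, total = (-2)-1 = -3
n=-2: not odd, total = (-3)-1 = -4
n=9: odd, total = (-4)-9 = -13
n=-2: not odd, total = (-13)-1 = -14
n=1: odd, total = (-14)-1 = -15
n=0: not odd, total = (-15)-1 = -16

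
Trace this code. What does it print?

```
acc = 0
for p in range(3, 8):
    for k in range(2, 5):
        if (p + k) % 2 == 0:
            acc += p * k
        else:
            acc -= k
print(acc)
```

81

p=3,k=2: odd sum, acc = 0-2 = -2
p=3,k=3: even sum, acc = (-2)+9 = 7
p=3,k=4: odd sum, acc = 7-4 = 3
p=4,k=2: even sum, acc = 3+8 = 11
p=4,k=3: odd sum, acc = 11-3 = 8
p=4,k=4: even sum, acc = 8+16 = 24
p=5,k=2: odd sum, acc = 24-2 = 22
p=5,k=3: even sum, acc = 22+15 = 37
p=5,k=4: odd sum, acc = 37-4 = 33
p=6,k=2: even sum, acc = 33+12 = 45
p=6,k=3: odd sum, acc = 45-3 = 42
p=6,k=4: even sum, acc = 42+24 = 66
p=7,k=2: odd sum, acc = 66-2 = 64
p=7,k=3: even sum, acc = 64+21 = 85
p=7,k=4: odd sum, acc = 85-4 = 81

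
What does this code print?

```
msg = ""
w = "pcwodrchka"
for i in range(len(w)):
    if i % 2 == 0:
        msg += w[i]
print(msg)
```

i=0: add 'p' → 'p'
i=1: skip
i=2: add 'w' → 'pw'
i=3: skip
i=4: add 'd' → 'pwd'
i=5: skip
i=6: add 'c' → 'pwdc'
i=7: skip
i=8: add 'k' → 'pwdck'
i=9: skip

pwdck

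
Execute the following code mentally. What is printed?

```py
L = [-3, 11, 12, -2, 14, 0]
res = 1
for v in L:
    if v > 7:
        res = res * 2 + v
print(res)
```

v=-3: not >7
v=11: >7, res = 1*2+11 = 13
v=12: >7, res = 13*2+12 = 38
v=-2: not >7
v=14: >7, res = 38*2+14 = 90
v=0: not >7

90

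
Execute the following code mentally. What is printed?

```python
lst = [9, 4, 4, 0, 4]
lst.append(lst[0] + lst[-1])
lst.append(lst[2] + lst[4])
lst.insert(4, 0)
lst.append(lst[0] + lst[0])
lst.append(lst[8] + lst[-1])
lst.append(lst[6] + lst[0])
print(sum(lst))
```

118

append lst[0]+lst[-1] = 9+4 = 13 → [9, 4, 4, 0, 4, 13]
append lst[2]+lst[4] = 4+4 = 8 → [9, 4, 4, 0, 4, 13, 8]
insert 0 at 4 → [9, 4, 4, 0, 0, 4, 13, 8]
append lst[0]+lst[0] = 9+9 = 18 → [9, 4, 4, 0, 0, 4, 13, 8, 18]
append lst[8]+lst[-1] = 18+18 = 36 → [9, 4, 4, 0, 0, 4, 13, 8, 18, 36]
append lst[6]+lst[0] = 13+9 = 22 → [9, 4, 4, 0, 0, 4, 13, 8, 18, 36, 22]
sum = 118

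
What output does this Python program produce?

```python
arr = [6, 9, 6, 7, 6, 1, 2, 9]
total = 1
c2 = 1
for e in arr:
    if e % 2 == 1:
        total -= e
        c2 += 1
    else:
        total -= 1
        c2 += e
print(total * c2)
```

-725

e=6: not odd, total = 1-1 = 0; c2=7
e=9: odd, total = 0-9 = -9; c2=8
e=6: not odd, total = (-9)-1 = -10; c2=14
e=7: odd, total = (-10)-7 = -17; c2=15
e=6: not odd, total = (-17)-1 = -18; c2=21
e=1: odd, total = (-18)-1 = -19; c2=22
e=2: not odd, total = (-19)-1 = -20; c2=24
e=9: odd, total = (-20)-9 = -29; c2=25
total*c2 = (-29)*25 = -725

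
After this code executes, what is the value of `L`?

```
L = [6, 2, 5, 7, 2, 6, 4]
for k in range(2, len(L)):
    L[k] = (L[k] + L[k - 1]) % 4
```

[6, 2, 3, 2, 0, 2, 2]

k=2: L[2] = (5+2)%4 = 3 → [6, 2, 3, 7, 2, 6, 4]
k=3: L[3] = (7+3)%4 = 2 → [6, 2, 3, 2, 2, 6, 4]
k=4: L[4] = (2+2)%4 = 0 → [6, 2, 3, 2, 0, 6, 4]
k=5: L[5] = (6+0)%4 = 2 → [6, 2, 3, 2, 0, 2, 4]
k=6: L[6] = (4+2)%4 = 2 → [6, 2, 3, 2, 0, 2, 2]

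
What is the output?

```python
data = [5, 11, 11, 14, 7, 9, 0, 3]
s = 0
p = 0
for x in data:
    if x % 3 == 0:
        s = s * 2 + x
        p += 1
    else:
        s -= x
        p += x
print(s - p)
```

x=5: not %3==0, s = 0-5 = -5; p=5
x=11: not %3==0, s = (-5)-11 = -16; p=16
x=11: not %3==0, s = (-16)-11 = -27; p=27
x=14: not %3==0, s = (-27)-14 = -41; p=41
x=7: not %3==0, s = (-41)-7 = -48; p=48
x=9: %3==0, s = (-48)*2+9 = -87; p=49
x=0: %3==0, s = (-87)*2+0 = -174; p=50
x=3: %3==0, s = (-174)*2+3 = -345; p=51
s-p = (-345)-51 = -396

-396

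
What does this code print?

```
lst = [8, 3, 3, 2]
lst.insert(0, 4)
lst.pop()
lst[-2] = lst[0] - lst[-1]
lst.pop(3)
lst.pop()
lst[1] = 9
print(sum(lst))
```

13

insert 4 at 0 → [4, 8, 3, 3, 2]
pop() removes 2 → [4, 8, 3, 3]
lst[-2] = lst[0]-lst[-1] = 4-3 = 1 → [4, 8, 1, 3]
pop(3) removes 3 → [4, 8, 1]
pop() removes 1 → [4, 8]
lst[1] = 9 → [4, 9]
sum = 13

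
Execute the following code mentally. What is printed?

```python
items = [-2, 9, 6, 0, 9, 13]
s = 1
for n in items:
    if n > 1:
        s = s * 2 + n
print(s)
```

n=-2: not >1
n=9: >1, s = 1*2+9 = 11
n=6: >1, s = 11*2+6 = 28
n=0: not >1
n=9: >1, s = 28*2+9 = 65
n=13: >1, s = 65*2+13 = 143

143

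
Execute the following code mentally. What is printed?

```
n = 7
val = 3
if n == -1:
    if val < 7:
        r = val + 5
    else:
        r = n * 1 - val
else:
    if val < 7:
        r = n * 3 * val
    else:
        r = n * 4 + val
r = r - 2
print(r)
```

61

n=7, val=3
n == -1 is False; val < 7 is True
→ r = n * 3 * val = 63
r = 63-2 = 61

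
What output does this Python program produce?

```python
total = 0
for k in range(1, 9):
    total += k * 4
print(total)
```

144

k=1: total = 0+1*4 = 4
k=2: total = 4+2*4 = 12
k=3: total = 12+3*4 = 24
k=4: total = 24+4*4 = 40
k=5: total = 40+5*4 = 60
k=6: total = 60+6*4 = 84
k=7: total = 84+7*4 = 112
k=8: total = 112+8*4 = 144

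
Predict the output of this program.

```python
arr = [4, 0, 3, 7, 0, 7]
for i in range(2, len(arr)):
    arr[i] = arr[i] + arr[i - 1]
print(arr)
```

i=2: arr[2] = 3+0 = 3 → [4, 0, 3, 7, 0, 7]
i=3: arr[3] = 7+3 = 10 → [4, 0, 3, 10, 0, 7]
i=4: arr[4] = 0+10 = 10 → [4, 0, 3, 10, 10, 7]
i=5: arr[5] = 7+10 = 17 → [4, 0, 3, 10, 10, 17]

[4, 0, 3, 10, 10, 17]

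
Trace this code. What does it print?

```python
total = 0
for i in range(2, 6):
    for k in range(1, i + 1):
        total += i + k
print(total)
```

i=2,k=1: total = 0+3 = 3
i=2,k=2: total = 3+4 = 7
i=3,k=1: total = 7+4 = 11
i=3,k=2: total = 11+5 = 16
i=3,k=3: total = 16+6 = 22
i=4,k=1: total = 22+5 = 27
i=4,k=2: total = 27+6 = 33
i=4,k=3: total = 33+7 = 40
i=4,k=4: total = 40+8 = 48
i=5,k=1: total = 48+6 = 54
i=5,k=2: total = 54+7 = 61
i=5,k=3: total = 61+8 = 69
i=5,k=4: total = 69+9 = 78
i=5,k=5: total = 78+10 = 88

88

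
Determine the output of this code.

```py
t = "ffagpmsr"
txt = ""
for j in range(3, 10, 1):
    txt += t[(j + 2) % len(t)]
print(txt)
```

msrffag

j=3: add t[5]='m' → 'm'
j=4: add t[6]='s' → 'ms'
j=5: add t[7]='r' → 'msr'
j=6: add t[0]='f' → 'msrf'
j=7: add t[1]='f' → 'msrff'
j=8: add t[2]='a' → 'msrffa'
j=9: add t[3]='g' → 'msrffag'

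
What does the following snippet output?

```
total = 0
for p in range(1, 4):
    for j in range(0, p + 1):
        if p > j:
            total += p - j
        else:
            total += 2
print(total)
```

p=1,j=0: 1>0, total = 0+1 = 1
p=1,j=1: not 1>1, total = 1+2 = 3
p=2,j=0: 2>0, total = 3+2 = 5
p=2,j=1: 2>1, total = 5+1 = 6
p=2,j=2: not 2>2, total = 6+2 = 8
p=3,j=0: 3>0, total = 8+3 = 11
p=3,j=1: 3>1, total = 11+2 = 13
p=3,j=2: 3>2, total = 13+1 = 14
p=3,j=3: not 3>3, total = 14+2 = 16

16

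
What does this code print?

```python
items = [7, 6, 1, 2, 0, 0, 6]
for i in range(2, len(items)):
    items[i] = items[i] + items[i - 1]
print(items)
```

i=2: items[2] = 1+6 = 7 → [7, 6, 7, 2, 0, 0, 6]
i=3: items[3] = 2+7 = 9 → [7, 6, 7, 9, 0, 0, 6]
i=4: items[4] = 0+9 = 9 → [7, 6, 7, 9, 9, 0, 6]
i=5: items[5] = 0+9 = 9 → [7, 6, 7, 9, 9, 9, 6]
i=6: items[6] = 6+9 = 15 → [7, 6, 7, 9, 9, 9, 15]

[7, 6, 7, 9, 9, 9, 15]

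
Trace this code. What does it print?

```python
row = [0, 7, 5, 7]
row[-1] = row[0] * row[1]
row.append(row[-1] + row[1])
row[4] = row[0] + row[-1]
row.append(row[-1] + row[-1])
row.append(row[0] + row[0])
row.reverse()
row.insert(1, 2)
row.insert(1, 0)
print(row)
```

row[-1] = row[0]*row[1] = 0*7 = 0 → [0, 7, 5, 0]
append row[-1]+row[1] = 0+7 = 7 → [0, 7, 5, 0, 7]
row[4] = row[0]+row[-1] = 0+7 = 7 → [0, 7, 5, 0, 7]
append row[-1]+row[-1] = 7+7 = 14 → [0, 7, 5, 0, 7, 14]
append row[0]+row[0] = 0+0 = 0 → [0, 7, 5, 0, 7, 14, 0]
reverse → [0, 14, 7, 0, 5, 7, 0]
insert 2 at 1 → [0, 2, 14, 7, 0, 5, 7, 0]
insert 0 at 1 → [0, 0, 2, 14, 7, 0, 5, 7, 0]

[0, 0, 2, 14, 7, 0, 5, 7, 0]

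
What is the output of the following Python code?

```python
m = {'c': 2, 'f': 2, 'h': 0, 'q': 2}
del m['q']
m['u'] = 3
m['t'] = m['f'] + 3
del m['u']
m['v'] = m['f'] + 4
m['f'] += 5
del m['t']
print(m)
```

del 'q' → {'c': 2, 'f': 2, 'h': 0}
m['u'] = 3 → {'c': 2, 'f': 2, 'h': 0, 'u': 3}
m['t'] = m['f']+3 = 5 → {'c': 2, 'f': 2, 'h': 0, 'u': 3, 't': 5}
del 'u' → {'c': 2, 'f': 2, 'h': 0, 't': 5}
m['v'] = m['f']+4 = 6 → {'c': 2, 'f': 2, 'h': 0, 't': 5, 'v': 6}
m['f'] = 2+5 = 7 → {'c': 2, 'f': 7, 'h': 0, 't': 5, 'v': 6}
del 't' → {'c': 2, 'f': 7, 'h': 0, 'v': 6}

{'c': 2, 'f': 7, 'h': 0, 'v': 6}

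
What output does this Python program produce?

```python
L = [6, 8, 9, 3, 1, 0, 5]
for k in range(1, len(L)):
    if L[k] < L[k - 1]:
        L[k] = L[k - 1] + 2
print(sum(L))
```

k=1: 8>=6, unchanged → [6, 8, 9, 3, 1, 0, 5]
k=2: 9>=8, unchanged → [6, 8, 9, 3, 1, 0, 5]
k=3: 3<9, L[3] = 9+2 = 11 → [6, 8, 9, 11, 1, 0, 5]
k=4: 1<11, L[4] = 11+2 = 13 → [6, 8, 9, 11, 13, 0, 5]
k=5: 0<13, L[5] = 13+2 = 15 → [6, 8, 9, 11, 13, 15, 5]
k=6: 5<15, L[6] = 15+2 = 17 → [6, 8, 9, 11, 13, 15, 17]
sum = 79

79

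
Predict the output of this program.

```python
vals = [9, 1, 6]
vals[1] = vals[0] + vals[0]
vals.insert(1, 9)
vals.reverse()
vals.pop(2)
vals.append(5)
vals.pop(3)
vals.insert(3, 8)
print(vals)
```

[6, 18, 9, 8]

vals[1] = vals[0]+vals[0] = 9+9 = 18 → [9, 18, 6]
insert 9 at 1 → [9, 9, 18, 6]
reverse → [6, 18, 9, 9]
pop(2) removes 9 → [6, 18, 9]
append 5 → [6, 18, 9, 5]
pop(3) removes 5 → [6, 18, 9]
insert 8 at 3 → [6, 18, 9, 8]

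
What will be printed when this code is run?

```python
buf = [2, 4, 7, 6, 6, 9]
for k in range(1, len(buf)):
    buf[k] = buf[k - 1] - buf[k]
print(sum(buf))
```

-75

k=1: buf[1] = 2-4 = -2 → [2, -2, 7, 6, 6, 9]
k=2: buf[2] = (-2)-7 = -9 → [2, -2, -9, 6, 6, 9]
k=3: buf[3] = (-9)-6 = -15 → [2, -2, -9, -15, 6, 9]
k=4: buf[4] = (-15)-6 = -21 → [2, -2, -9, -15, -21, 9]
k=5: buf[5] = (-21)-9 = -30 → [2, -2, -9, -15, -21, -30]
sum = -75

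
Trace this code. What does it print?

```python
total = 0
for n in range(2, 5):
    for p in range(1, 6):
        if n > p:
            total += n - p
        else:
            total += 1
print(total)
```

19

n=2,p=1: 2>1, total = 0+1 = 1
n=2,p=2: not 2>2, total = 1+1 = 2
n=2,p=3: not 2>3, total = 2+1 = 3
n=2,p=4: not 2>4, total = 3+1 = 4
n=2,p=5: not 2>5, total = 4+1 = 5
n=3,p=1: 3>1, total = 5+2 = 7
n=3,p=2: 3>2, total = 7+1 = 8
n=3,p=3: not 3>3, total = 8+1 = 9
n=3,p=4: not 3>4, total = 9+1 = 10
n=3,p=5: not 3>5, total = 10+1 = 11
n=4,p=1: 4>1, total = 11+3 = 14
n=4,p=2: 4>2, total = 14+2 = 16
n=4,p=3: 4>3, total = 16+1 = 17
n=4,p=4: not 4>4, total = 17+1 = 18
n=4,p=5: not 4>5, total = 18+1 = 19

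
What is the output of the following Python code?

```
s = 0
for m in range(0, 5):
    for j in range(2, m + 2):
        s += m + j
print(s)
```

60

m=1,j=2: s = 0+3 = 3
m=2,j=2: s = 3+4 = 7
m=2,j=3: s = 7+5 = 12
m=3,j=2: s = 12+5 = 17
m=3,j=3: s = 17+6 = 23
m=3,j=4: s = 23+7 = 30
m=4,j=2: s = 30+6 = 36
m=4,j=3: s = 36+7 = 43
m=4,j=4: s = 43+8 = 51
m=4,j=5: s = 51+9 = 60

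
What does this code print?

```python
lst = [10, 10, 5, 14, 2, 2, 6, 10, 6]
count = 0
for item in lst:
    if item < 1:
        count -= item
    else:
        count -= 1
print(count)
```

-9

item=10: not <1, count = 0-1 = -1
item=10: not <1, count = (-1)-1 = -2
item=5: not <1, count = (-2)-1 = -3
item=14: not <1, count = (-3)-1 = -4
item=2: not <1, count = (-4)-1 = -5
item=2: not <1, count = (-5)-1 = -6
item=6: not <1, count = (-6)-1 = -7
item=10: not <1, count = (-7)-1 = -8
item=6: not <1, count = (-8)-1 = -9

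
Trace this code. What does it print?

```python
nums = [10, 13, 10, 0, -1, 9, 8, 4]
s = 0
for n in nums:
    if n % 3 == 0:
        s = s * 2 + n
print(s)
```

n=10: not %3==0
n=13: not %3==0
n=10: not %3==0
n=0: %3==0, s = 0*2+0 = 0
n=-1: not %3==0
n=9: %3==0, s = 0*2+9 = 9
n=8: not %3==0
n=4: not %3==0

9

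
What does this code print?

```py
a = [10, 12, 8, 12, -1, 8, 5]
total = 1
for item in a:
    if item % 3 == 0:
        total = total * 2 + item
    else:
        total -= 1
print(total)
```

31

item=10: not %3==0, total = 1-1 = 0
item=12: %3==0, total = 0*2+12 = 12
item=8: not %3==0, total = 12-1 = 11
item=12: %3==0, total = 11*2+12 = 34
item=-1: not %3==0, total = 34-1 = 33
item=8: not %3==0, total = 33-1 = 32
item=5: not %3==0, total = 32-1 = 31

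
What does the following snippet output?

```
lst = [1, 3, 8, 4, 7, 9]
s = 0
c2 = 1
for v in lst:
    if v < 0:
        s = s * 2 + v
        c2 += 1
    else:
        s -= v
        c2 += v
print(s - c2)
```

-65

v=1: not <0, s = 0-1 = -1; c2=2
v=3: not <0, s = (-1)-3 = -4; c2=5
v=8: not <0, s = (-4)-8 = -12; c2=13
v=4: not <0, s = (-12)-4 = -16; c2=17
v=7: not <0, s = (-16)-7 = -23; c2=24
v=9: not <0, s = (-23)-9 = -32; c2=33
s-c2 = (-32)-33 = -65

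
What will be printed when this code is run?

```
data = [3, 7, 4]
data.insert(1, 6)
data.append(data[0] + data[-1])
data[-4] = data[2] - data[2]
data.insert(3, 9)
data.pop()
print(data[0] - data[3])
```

-6

insert 6 at 1 → [3, 6, 7, 4]
append data[0]+data[-1] = 3+4 = 7 → [3, 6, 7, 4, 7]
data[-4] = data[2]-data[2] = 7-7 = 0 → [3, 0, 7, 4, 7]
insert 9 at 3 → [3, 0, 7, 9, 4, 7]
pop() removes 7 → [3, 0, 7, 9, 4]
data[0]-data[3] = 3-9 = -6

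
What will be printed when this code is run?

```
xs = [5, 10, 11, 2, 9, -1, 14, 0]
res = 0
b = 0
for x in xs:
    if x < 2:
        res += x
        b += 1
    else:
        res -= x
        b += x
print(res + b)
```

x=5: not <2, res = 0-5 = -5; b=5
x=10: not <2, res = (-5)-10 = -15; b=15
x=11: not <2, res = (-15)-11 = -26; b=26
x=2: not <2, res = (-26)-2 = -28; b=28
x=9: not <2, res = (-28)-9 = -37; b=37
x=-1: <2, res = (-37)+(-1) = -38; b=38
x=14: not <2, res = (-38)-14 = -52; b=52
x=0: <2, res = (-52)+0 = -52; b=53
res+b = (-52)+53 = 1

1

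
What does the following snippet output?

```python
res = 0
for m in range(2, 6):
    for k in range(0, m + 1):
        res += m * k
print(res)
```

m=2,k=0: res = 0+0 = 0
m=2,k=1: res = 0+2 = 2
m=2,k=2: res = 2+4 = 6
m=3,k=0: res = 6+0 = 6
m=3,k=1: res = 6+3 = 9
m=3,k=2: res = 9+6 = 15
m=3,k=3: res = 15+9 = 24
m=4,k=0: res = 24+0 = 24
m=4,k=1: res = 24+4 = 28
m=4,k=2: res = 28+8 = 36
m=4,k=3: res = 36+12 = 48
m=4,k=4: res = 48+16 = 64
m=5,k=0: res = 64+0 = 64
m=5,k=1: res = 64+5 = 69
m=5,k=2: res = 69+10 = 79
m=5,k=3: res = 79+15 = 94
m=5,k=4: res = 94+20 = 114
m=5,k=5: res = 114+25 = 139

139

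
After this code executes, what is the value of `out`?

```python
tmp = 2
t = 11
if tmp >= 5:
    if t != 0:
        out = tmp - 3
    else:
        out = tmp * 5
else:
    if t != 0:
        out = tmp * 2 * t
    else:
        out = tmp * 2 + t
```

tmp=2, t=11
tmp >= 5 is False; t != 0 is True
→ out = tmp * 2 * t = 44

44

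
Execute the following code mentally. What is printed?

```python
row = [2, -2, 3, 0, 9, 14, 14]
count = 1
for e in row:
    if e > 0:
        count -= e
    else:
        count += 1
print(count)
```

-39

e=2: >0, count = 1-2 = -1
e=-2: not >0, count = (-1)+1 = 0
e=3: >0, count = 0-3 = -3
e=0: not >0, count = (-3)+1 = -2
e=9: >0, count = (-2)-9 = -11
e=14: >0, count = (-11)-14 = -25
e=14: >0, count = (-25)-14 = -39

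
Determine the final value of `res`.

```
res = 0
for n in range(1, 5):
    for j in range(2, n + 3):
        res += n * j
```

n=1,j=2: res = 0+2 = 2
n=1,j=3: res = 2+3 = 5
n=2,j=2: res = 5+4 = 9
n=2,j=3: res = 9+6 = 15
n=2,j=4: res = 15+8 = 23
n=3,j=2: res = 23+6 = 29
n=3,j=3: res = 29+9 = 38
n=3,j=4: res = 38+12 = 50
n=3,j=5: res = 50+15 = 65
n=4,j=2: res = 65+8 = 73
n=4,j=3: res = 73+12 = 85
n=4,j=4: res = 85+16 = 101
n=4,j=5: res = 101+20 = 121
n=4,j=6: res = 121+24 = 145

145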